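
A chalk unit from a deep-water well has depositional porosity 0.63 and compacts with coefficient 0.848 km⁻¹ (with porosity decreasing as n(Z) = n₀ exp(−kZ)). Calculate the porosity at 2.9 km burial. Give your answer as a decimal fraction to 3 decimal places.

n = n₀·exp(−k·Z) = 0.63 × exp(−0.848 × 2.9) = 0.63 × exp(−2.459)
  = 0.63 × 0.0855 = 0.0539

0.054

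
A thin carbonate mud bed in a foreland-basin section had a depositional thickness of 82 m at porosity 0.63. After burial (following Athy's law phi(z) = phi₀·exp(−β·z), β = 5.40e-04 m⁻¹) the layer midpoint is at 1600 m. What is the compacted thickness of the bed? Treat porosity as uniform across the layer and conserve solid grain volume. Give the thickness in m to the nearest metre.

41 m

Working in km (1 km = 1000 m; β in km⁻¹ = β in m⁻¹ × 1000):
Porosity at 1.6 km: phi = 0.63·exp(−0.54×1.6) = 0.2655
Solid-volume conservation: h(1−phi) = h₀(1−phi₀) ⇒ h = h₀·(1−phi₀)/(1−phi)
h = 0.082 × (1 − 0.63)/(1 − 0.2655) = 0.082 × 0.5038 = 0.0413 km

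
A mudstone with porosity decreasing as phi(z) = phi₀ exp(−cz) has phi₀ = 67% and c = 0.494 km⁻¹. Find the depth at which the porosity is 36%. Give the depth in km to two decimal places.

1.26 km

Invert Athy's law: z = ln(phi₀/phi) / c
z = ln(0.67/0.36) / 0.494 = ln(1.861) / 0.494 = 0.6212 / 0.494 = 1.257 km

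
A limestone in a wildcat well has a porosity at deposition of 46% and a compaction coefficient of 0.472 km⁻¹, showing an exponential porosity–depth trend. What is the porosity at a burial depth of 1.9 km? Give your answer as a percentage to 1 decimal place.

φ = φ₀·exp(−c·d) = 0.46 × exp(−0.472 × 1.9) = 0.46 × exp(−0.8968)
  = 0.46 × 0.4079 = 0.1876

18.8%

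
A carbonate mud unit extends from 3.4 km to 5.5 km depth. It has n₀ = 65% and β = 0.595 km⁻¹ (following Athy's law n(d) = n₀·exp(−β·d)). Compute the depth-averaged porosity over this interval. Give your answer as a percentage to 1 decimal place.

4.9%

⟨n⟩ = (1/(d₂−d₁)) ∫ n₀ e^(−βd) dd = n₀·(e^(−β·d₁) − e^(−β·d₂)) / (β·(d₂−d₁))
e^(−0.595×3.4) = 0.1323; e^(−0.595×5.5) = 0.0379
⟨n⟩ = 0.65 × (0.1323 − 0.0379) / (0.595 × 2.1) = 0.65 × 0.0755 = 0.0491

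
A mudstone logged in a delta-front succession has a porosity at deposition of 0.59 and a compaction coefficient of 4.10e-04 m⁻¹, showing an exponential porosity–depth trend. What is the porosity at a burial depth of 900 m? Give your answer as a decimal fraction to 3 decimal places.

Working in km (1 km = 1000 m; β in km⁻¹ = β in m⁻¹ × 1000):
φ = φ₀·exp(−β·Z) = 0.59 × exp(−0.41 × 0.9) = 0.59 × exp(−0.369)
  = 0.59 × 0.6914 = 0.4079

0.408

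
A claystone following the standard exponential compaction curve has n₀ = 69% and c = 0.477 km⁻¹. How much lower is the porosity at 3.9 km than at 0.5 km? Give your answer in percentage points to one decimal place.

n(0.5) = 0.69·e^(−0.477×0.5) = 0.5436
n(3.9) = 0.69·e^(−0.477×3.9) = 0.1074
Δn = 0.5436 − 0.1074 = 0.4362

43.6 percentage points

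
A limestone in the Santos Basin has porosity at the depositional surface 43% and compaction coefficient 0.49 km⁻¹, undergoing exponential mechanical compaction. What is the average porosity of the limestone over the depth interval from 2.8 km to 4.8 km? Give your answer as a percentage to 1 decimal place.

7.0%

⟨φ⟩ = (1/(d₂−d₁)) ∫ φ₀ e^(−βd) dd = φ₀·(e^(−β·d₁) − e^(−β·d₂)) / (β·(d₂−d₁))
e^(−0.49×2.8) = 0.2536; e^(−0.49×4.8) = 0.0952
⟨φ⟩ = 0.43 × (0.2536 − 0.0952) / (0.49 × 2) = 0.43 × 0.1617 = 0.0695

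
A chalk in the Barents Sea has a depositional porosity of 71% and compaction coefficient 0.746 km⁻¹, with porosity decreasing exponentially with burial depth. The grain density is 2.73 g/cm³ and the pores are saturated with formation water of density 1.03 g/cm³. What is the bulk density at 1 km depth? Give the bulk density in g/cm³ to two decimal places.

2.16 g/cm³

Porosity at depth: φ = 0.71·exp(−0.746×1) = 0.71×0.4743 = 0.3367
Bulk density: ρ_b = (1−φ)ρ_g + φ·ρ_f = 0.6633×2.73 + 0.3367×1.03
       = 1.811 + 0.347 = 2.158 g/cm³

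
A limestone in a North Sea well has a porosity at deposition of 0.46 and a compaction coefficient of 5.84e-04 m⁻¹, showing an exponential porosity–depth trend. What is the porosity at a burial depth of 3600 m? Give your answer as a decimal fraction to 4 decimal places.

Working in km (1 km = 1000 m; β in km⁻¹ = β in m⁻¹ × 1000):
phi = phi₀·exp(−β·Z) = 0.46 × exp(−0.584 × 3.6) = 0.46 × exp(−2.102)
  = 0.46 × 0.1222 = 0.0562

0.0562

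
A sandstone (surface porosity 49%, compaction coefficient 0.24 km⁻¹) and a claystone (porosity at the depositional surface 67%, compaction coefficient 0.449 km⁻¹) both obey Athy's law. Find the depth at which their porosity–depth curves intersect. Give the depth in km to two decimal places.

Set phi₀ₐ e^(−βₐd) = phi₀ᵦ e^(−βᵦd) ⇒ ln(phi₀ₐ/phi₀ᵦ) = (βₐ − βᵦ)·d
d = ln(0.49/0.67) / (0.24 − 0.449) = -0.3129 / -0.209 = 1.497 km

1.50 km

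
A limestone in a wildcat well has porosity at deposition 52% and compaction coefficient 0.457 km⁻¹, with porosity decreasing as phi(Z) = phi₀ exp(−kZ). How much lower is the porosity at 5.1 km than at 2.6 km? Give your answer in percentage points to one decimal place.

10.8 percentage points

phi(2.6) = 0.52·e^(−0.457×2.6) = 0.1585
phi(5.1) = 0.52·e^(−0.457×5.1) = 0.0506
Δphi = 0.1585 − 0.0506 = 0.1079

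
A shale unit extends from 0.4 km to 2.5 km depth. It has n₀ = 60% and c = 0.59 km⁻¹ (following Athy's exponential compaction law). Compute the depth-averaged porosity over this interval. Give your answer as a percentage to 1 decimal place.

27.2%

⟨n⟩ = (1/(d₂−d₁)) ∫ n₀ e^(−cd) dd = n₀·(e^(−c·d₁) − e^(−c·d₂)) / (c·(d₂−d₁))
e^(−0.59×0.4) = 0.7898; e^(−0.59×2.5) = 0.2288
⟨n⟩ = 0.6 × (0.7898 − 0.2288) / (0.59 × 2.1) = 0.6 × 0.4528 = 0.2717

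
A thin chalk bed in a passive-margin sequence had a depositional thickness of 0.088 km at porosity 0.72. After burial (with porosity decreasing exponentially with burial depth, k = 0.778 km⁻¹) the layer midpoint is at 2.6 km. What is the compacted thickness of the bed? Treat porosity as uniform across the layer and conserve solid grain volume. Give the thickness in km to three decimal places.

Porosity at 2.6 km: n = 0.72·exp(−0.778×2.6) = 0.0952
Solid-volume conservation: h(1−n) = h₀(1−n₀) ⇒ h = h₀·(1−n₀)/(1−n)
h = 0.088 × (1 − 0.72)/(1 − 0.0952) = 0.088 × 0.3095 = 0.0272 km

0.027 km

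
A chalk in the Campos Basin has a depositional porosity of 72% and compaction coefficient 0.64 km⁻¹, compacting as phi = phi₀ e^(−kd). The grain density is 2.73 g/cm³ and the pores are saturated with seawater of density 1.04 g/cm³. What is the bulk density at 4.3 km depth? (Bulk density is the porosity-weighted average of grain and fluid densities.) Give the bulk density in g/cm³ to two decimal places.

Porosity at depth: phi = 0.72·exp(−0.64×4.3) = 0.72×0.0638 = 0.0459
Bulk density: ρ_b = (1−phi)ρ_g + phi·ρ_f = 0.9541×2.73 + 0.0459×1.04
       = 2.605 + 0.048 = 2.652 g/cm³

2.65 g/cm³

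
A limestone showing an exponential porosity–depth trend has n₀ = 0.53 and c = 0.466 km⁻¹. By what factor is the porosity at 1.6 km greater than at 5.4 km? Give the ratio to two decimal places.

5.88

n(d₁)/n(d₂) = e^(−c·d₁)/e^(−c·d₂) = e^{c(d₂−d₁)}
= exp(0.466 × 3.8) = exp(1.771) = 5.8756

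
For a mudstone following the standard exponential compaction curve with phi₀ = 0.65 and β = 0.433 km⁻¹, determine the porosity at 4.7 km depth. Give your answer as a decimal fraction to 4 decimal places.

0.0849

phi = phi₀·exp(−β·d) = 0.65 × exp(−0.433 × 4.7) = 0.65 × exp(−2.035)
  = 0.65 × 0.1307 = 0.0849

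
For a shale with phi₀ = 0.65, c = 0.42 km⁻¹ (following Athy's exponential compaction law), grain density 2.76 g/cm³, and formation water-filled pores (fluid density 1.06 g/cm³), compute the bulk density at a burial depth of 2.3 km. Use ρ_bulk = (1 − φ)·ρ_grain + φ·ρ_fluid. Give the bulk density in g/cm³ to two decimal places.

2.34 g/cm³

Porosity at depth: phi = 0.65·exp(−0.42×2.3) = 0.65×0.3806 = 0.2474
Bulk density: ρ_b = (1−phi)ρ_g + phi·ρ_f = 0.7526×2.76 + 0.2474×1.06
       = 2.077 + 0.262 = 2.339 g/cm³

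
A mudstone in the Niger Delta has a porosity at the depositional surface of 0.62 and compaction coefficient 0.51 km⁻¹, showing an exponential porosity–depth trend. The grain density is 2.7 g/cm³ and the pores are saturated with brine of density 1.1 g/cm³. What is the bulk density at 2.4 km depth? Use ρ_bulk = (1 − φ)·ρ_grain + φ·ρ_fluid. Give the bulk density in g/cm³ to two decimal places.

2.41 g/cm³

Porosity at depth: phi = 0.62·exp(−0.51×2.4) = 0.62×0.2941 = 0.1823
Bulk density: ρ_b = (1−phi)ρ_g + phi·ρ_f = 0.8177×2.7 + 0.1823×1.1
       = 2.208 + 0.201 = 2.408 g/cm³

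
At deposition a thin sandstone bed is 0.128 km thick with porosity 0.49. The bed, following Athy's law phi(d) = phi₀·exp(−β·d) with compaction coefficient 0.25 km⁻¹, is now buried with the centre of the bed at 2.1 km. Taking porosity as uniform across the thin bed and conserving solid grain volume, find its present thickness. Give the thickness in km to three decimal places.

Porosity at 2.1 km: phi = 0.49·exp(−0.25×2.1) = 0.2899
Solid-volume conservation: h(1−phi) = h₀(1−phi₀) ⇒ h = h₀·(1−phi₀)/(1−phi)
h = 0.128 × (1 − 0.49)/(1 − 0.2899) = 0.128 × 0.7182 = 0.0919 km

0.092 km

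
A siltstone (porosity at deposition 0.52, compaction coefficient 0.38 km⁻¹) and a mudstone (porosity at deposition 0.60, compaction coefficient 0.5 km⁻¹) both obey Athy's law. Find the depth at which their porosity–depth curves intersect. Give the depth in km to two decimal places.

1.19 km

Set n₀ₐ e^(−βₐd) = n₀ᵦ e^(−βᵦd) ⇒ ln(n₀ₐ/n₀ᵦ) = (βₐ − βᵦ)·d
d = ln(0.52/0.6) / (0.38 − 0.5) = -0.1431 / -0.12 = 1.193 km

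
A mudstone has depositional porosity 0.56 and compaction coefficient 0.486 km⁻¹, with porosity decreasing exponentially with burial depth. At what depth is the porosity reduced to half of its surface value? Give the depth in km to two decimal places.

φ/φ₀ = 1/2 ⇒ exp(−β·d) = 1/2 ⇒ d = ln(2) / β
d = 0.6931 / 0.486 = 1.426 km

1.43 km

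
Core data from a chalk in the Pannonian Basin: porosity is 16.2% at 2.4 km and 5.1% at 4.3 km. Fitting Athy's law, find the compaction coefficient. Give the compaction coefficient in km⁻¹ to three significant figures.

Athy: phi(Z) = phi₀ e^(−kZ) ⇒ phi₁/phi₂ = e^{k(Z₂−Z₁)} ⇒ k = ln(phi₁/phi₂)/(Z₂−Z₁)
k = ln(0.162/0.051) / (4.3 − 2.4) = ln(3.176) / 1.9 = 1.1558 / 1.9 = 0.6083 km⁻¹

0.608 km⁻¹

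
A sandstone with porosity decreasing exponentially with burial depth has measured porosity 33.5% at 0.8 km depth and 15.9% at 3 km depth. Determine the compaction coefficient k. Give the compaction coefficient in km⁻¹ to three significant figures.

0.339 km⁻¹

Athy: phi(z) = phi₀ e^(−kz) ⇒ phi₁/phi₂ = e^{k(z₂−z₁)} ⇒ k = ln(phi₁/phi₂)/(z₂−z₁)
k = ln(0.335/0.159) / (3 − 0.8) = ln(2.107) / 2.2 = 0.7452 / 2.2 = 0.3387 km⁻¹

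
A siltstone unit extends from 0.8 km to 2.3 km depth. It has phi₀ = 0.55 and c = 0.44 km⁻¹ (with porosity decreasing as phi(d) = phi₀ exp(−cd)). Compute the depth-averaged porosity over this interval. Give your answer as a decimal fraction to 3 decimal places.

⟨phi⟩ = (1/(d₂−d₁)) ∫ phi₀ e^(−cd) dd = phi₀·(e^(−c·d₁) − e^(−c·d₂)) / (c·(d₂−d₁))
e^(−0.44×0.8) = 0.7033; e^(−0.44×2.3) = 0.3635
⟨phi⟩ = 0.55 × (0.7033 − 0.3635) / (0.44 × 1.5) = 0.55 × 0.5148 = 0.2832

0.283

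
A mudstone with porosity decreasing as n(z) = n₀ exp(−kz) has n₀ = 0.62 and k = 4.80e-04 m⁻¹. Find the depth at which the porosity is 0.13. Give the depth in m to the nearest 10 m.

3250 m

Working in km (1 km = 1000 m; k in km⁻¹ = k in m⁻¹ × 1000):
Invert Athy's law: z = ln(n₀/n) / k
z = ln(0.62/0.13) / 0.48 = ln(4.769) / 0.48 = 1.5622 / 0.48 = 3.255 km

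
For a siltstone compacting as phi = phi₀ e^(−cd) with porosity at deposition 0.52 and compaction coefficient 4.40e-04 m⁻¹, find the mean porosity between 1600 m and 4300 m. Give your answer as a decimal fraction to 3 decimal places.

Working in km (1 km = 1000 m; c in km⁻¹ = c in m⁻¹ × 1000):
⟨phi⟩ = (1/(d₂−d₁)) ∫ phi₀ e^(−cd) dd = phi₀·(e^(−c·d₁) − e^(−c·d₂)) / (c·(d₂−d₁))
e^(−0.44×1.6) = 0.4946; e^(−0.44×4.3) = 0.1508
⟨phi⟩ = 0.52 × (0.4946 − 0.1508) / (0.44 × 2.7) = 0.52 × 0.2894 = 0.1505

0.150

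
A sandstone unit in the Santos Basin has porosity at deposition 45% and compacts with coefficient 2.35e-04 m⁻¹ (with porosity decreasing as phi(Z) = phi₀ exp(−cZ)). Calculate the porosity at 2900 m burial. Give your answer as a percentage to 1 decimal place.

Working in km (1 km = 1000 m; c in km⁻¹ = c in m⁻¹ × 1000):
phi = phi₀·exp(−c·Z) = 0.45 × exp(−0.235 × 2.9) = 0.45 × exp(−0.6815)
  = 0.45 × 0.5059 = 0.2276

22.8%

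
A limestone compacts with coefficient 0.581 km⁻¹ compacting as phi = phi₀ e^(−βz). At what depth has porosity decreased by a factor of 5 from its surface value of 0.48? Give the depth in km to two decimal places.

2.77 km

phi/phi₀ = 1/5 ⇒ exp(−β·z) = 1/5 ⇒ z = ln(5) / β
z = 1.6094 / 0.581 = 2.770 km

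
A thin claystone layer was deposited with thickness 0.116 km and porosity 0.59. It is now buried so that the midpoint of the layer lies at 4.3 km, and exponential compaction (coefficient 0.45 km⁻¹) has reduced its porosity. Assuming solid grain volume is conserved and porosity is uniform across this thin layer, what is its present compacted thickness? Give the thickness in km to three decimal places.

Porosity at 4.3 km: phi = 0.59·exp(−0.45×4.3) = 0.0852
Solid-volume conservation: h(1−phi) = h₀(1−phi₀) ⇒ h = h₀·(1−phi₀)/(1−phi)
h = 0.116 × (1 − 0.59)/(1 − 0.0852) = 0.116 × 0.4482 = 0.0520 km

0.052 km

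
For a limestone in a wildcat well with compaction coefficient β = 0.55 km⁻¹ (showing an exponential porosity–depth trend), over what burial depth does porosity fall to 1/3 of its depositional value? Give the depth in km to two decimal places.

n/n₀ = 1/3 ⇒ exp(−β·Z) = 1/3 ⇒ Z = ln(3) / β
Z = 1.0986 / 0.55 = 1.997 km

2.00 km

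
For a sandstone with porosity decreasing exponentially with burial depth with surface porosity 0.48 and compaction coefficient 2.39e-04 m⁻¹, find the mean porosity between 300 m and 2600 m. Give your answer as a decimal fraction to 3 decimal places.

Working in km (1 km = 1000 m; β in km⁻¹ = β in m⁻¹ × 1000):
⟨phi⟩ = (1/(Z₂−Z₁)) ∫ phi₀ e^(−βZ) dZ = phi₀·(e^(−β·Z₁) − e^(−β·Z₂)) / (β·(Z₂−Z₁))
e^(−0.239×0.3) = 0.9308; e^(−0.239×2.6) = 0.5372
⟨phi⟩ = 0.48 × (0.9308 − 0.5372) / (0.239 × 2.3) = 0.48 × 0.7161 = 0.3437

0.344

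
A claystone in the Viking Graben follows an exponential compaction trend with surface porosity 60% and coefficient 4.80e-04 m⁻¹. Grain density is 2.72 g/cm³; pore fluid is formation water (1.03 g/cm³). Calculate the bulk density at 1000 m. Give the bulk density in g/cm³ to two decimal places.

2.09 g/cm³

Working in km (1 km = 1000 m; k in km⁻¹ = k in m⁻¹ × 1000):
Porosity at depth: φ = 0.6·exp(−0.48×1) = 0.6×0.6188 = 0.3713
Bulk density: ρ_b = (1−φ)ρ_g + φ·ρ_f = 0.6287×2.72 + 0.3713×1.03
       = 1.710 + 0.382 = 2.093 g/cm³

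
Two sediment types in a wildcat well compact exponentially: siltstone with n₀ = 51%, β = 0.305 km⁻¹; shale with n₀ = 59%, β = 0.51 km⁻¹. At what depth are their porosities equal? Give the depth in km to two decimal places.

0.71 km

Set n₀ₐ e^(−βₐZ) = n₀ᵦ e^(−βᵦZ) ⇒ ln(n₀ₐ/n₀ᵦ) = (βₐ − βᵦ)·Z
Z = ln(0.51/0.59) / (0.305 − 0.51) = -0.1457 / -0.205 = 0.711 km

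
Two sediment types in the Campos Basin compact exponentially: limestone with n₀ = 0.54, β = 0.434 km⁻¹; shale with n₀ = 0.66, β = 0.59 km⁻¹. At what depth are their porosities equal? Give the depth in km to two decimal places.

1.29 km

Set n₀ₐ e^(−βₐd) = n₀ᵦ e^(−βᵦd) ⇒ ln(n₀ₐ/n₀ᵦ) = (βₐ − βᵦ)·d
d = ln(0.54/0.66) / (0.434 − 0.59) = -0.2007 / -0.156 = 1.286 km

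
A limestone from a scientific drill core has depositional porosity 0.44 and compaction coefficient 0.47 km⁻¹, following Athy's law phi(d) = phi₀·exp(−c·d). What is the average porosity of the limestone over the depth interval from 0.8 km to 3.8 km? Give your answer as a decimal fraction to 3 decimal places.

0.162

⟨phi⟩ = (1/(d₂−d₁)) ∫ phi₀ e^(−cd) dd = phi₀·(e^(−c·d₁) − e^(−c·d₂)) / (c·(d₂−d₁))
e^(−0.47×0.8) = 0.6866; e^(−0.47×3.8) = 0.1676
⟨phi⟩ = 0.44 × (0.6866 − 0.1676) / (0.47 × 3) = 0.44 × 0.3681 = 0.1619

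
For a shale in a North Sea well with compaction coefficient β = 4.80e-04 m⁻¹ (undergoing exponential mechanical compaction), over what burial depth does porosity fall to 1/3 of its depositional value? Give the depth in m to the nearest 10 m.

Working in km (1 km = 1000 m; β in km⁻¹ = β in m⁻¹ × 1000):
phi/phi₀ = 1/3 ⇒ exp(−β·d) = 1/3 ⇒ d = ln(3) / β
d = 1.0986 / 0.48 = 2.289 km

2290 m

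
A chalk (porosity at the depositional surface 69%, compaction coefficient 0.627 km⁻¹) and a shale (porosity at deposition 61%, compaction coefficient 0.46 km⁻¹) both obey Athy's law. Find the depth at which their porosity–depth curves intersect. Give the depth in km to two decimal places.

Set n₀ₐ e^(−cₐd) = n₀ᵦ e^(−cᵦd) ⇒ ln(n₀ₐ/n₀ᵦ) = (cₐ − cᵦ)·d
d = ln(0.69/0.61) / (0.627 − 0.46) = 0.1232 / 0.167 = 0.738 km

0.74 km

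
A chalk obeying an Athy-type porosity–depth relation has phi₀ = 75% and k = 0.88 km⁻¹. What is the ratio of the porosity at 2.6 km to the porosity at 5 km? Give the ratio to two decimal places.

8.26

phi(z₁)/phi(z₂) = e^(−k·z₁)/e^(−k·z₂) = e^{k(z₂−z₁)}
= exp(0.88 × 2.4) = exp(2.112) = 8.2648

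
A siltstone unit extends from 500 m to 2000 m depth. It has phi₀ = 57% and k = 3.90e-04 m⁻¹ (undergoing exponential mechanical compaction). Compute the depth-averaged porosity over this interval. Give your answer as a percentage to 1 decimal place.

35.5%

Working in km (1 km = 1000 m; k in km⁻¹ = k in m⁻¹ × 1000):
⟨phi⟩ = (1/(d₂−d₁)) ∫ phi₀ e^(−kd) dd = phi₀·(e^(−k·d₁) − e^(−k·d₂)) / (k·(d₂−d₁))
e^(−0.39×0.5) = 0.8228; e^(−0.39×2) = 0.4584
⟨phi⟩ = 0.57 × (0.8228 − 0.4584) / (0.39 × 1.5) = 0.57 × 0.6230 = 0.3551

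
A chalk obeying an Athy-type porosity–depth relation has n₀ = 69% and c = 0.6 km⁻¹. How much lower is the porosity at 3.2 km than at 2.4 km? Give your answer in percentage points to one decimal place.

6.2 percentage points

n(2.4) = 0.69·e^(−0.6×2.4) = 0.1635
n(3.2) = 0.69·e^(−0.6×3.2) = 0.1012
Δn = 0.1635 − 0.1012 = 0.0623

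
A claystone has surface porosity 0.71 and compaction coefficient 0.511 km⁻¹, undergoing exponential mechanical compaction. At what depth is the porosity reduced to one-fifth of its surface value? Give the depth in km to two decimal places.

n/n₀ = 1/5 ⇒ exp(−k·z) = 1/5 ⇒ z = ln(5) / k
z = 1.6094 / 0.511 = 3.150 km

3.15 km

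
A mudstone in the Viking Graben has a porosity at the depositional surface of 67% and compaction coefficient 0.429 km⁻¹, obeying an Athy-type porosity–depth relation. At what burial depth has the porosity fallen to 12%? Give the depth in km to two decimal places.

4.01 km

Invert Athy's law: Z = ln(φ₀/φ) / c
Z = ln(0.67/0.12) / 0.429 = ln(5.583) / 0.429 = 1.7198 / 0.429 = 4.009 km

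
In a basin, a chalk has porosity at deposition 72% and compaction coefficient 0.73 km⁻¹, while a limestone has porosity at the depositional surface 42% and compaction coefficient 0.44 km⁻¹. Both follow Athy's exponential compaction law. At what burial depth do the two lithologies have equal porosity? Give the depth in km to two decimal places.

Set n₀ₐ e^(−cₐZ) = n₀ᵦ e^(−cᵦZ) ⇒ ln(n₀ₐ/n₀ᵦ) = (cₐ − cᵦ)·Z
Z = ln(0.72/0.42) / (0.73 − 0.44) = 0.5390 / 0.29 = 1.859 km

1.86 km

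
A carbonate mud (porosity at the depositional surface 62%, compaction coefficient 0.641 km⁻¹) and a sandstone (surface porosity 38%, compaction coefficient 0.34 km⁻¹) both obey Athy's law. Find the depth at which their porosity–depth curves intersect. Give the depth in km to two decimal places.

1.63 km

Set φ₀ₐ e^(−kₐz) = φ₀ᵦ e^(−kᵦz) ⇒ ln(φ₀ₐ/φ₀ᵦ) = (kₐ − kᵦ)·z
z = ln(0.62/0.38) / (0.641 − 0.34) = 0.4895 / 0.301 = 1.626 km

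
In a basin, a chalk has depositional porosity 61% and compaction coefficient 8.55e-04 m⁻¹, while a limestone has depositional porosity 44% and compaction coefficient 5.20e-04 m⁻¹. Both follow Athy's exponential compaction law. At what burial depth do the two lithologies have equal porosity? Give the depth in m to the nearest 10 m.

Working in km (1 km = 1000 m; c in km⁻¹ = c in m⁻¹ × 1000):
Set phi₀ₐ e^(−cₐd) = phi₀ᵦ e^(−cᵦd) ⇒ ln(phi₀ₐ/phi₀ᵦ) = (cₐ − cᵦ)·d
d = ln(0.61/0.44) / (0.855 − 0.52) = 0.3267 / 0.335 = 0.975 km

980 m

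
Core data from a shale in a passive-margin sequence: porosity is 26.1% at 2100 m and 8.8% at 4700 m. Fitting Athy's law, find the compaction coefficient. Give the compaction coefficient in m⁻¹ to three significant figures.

Working in km (1 km = 1000 m; β in km⁻¹ = β in m⁻¹ × 1000):
Athy: phi(Z) = phi₀ e^(−βZ) ⇒ phi₁/phi₂ = e^{β(Z₂−Z₁)} ⇒ β = ln(phi₁/phi₂)/(Z₂−Z₁)
β = ln(0.261/0.088) / (4.7 − 2.1) = ln(2.966) / 2.6 = 1.0872 / 2.6 = 0.4181 km⁻¹

0.000418 m⁻¹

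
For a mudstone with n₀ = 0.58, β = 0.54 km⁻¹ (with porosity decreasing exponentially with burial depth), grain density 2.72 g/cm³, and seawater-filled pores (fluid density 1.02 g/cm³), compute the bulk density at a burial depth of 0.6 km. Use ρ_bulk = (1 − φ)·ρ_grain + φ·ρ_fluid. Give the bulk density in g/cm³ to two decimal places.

Porosity at depth: n = 0.58·exp(−0.54×0.6) = 0.58×0.7233 = 0.4195
Bulk density: ρ_b = (1−n)ρ_g + n·ρ_f = 0.5805×2.72 + 0.4195×1.02
       = 1.579 + 0.428 = 2.007 g/cm³

2.01 g/cm³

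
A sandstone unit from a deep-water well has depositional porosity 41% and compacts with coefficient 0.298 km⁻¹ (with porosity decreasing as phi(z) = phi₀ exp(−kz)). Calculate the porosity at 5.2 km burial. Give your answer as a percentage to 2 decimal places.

phi = phi₀·exp(−k·z) = 0.41 × exp(−0.298 × 5.2) = 0.41 × exp(−1.55)
  = 0.41 × 0.2123 = 0.0871

8.71%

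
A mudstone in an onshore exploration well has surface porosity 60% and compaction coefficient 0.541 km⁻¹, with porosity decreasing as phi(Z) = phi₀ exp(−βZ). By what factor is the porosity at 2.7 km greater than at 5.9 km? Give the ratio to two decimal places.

5.65

phi(Z₁)/phi(Z₂) = e^(−β·Z₁)/e^(−β·Z₂) = e^{β(Z₂−Z₁)}
= exp(0.541 × 3.2) = exp(1.731) = 5.6474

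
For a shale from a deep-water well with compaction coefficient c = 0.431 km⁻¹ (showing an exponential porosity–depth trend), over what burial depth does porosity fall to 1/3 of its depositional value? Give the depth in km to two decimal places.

2.55 km

n/n₀ = 1/3 ⇒ exp(−c·Z) = 1/3 ⇒ Z = ln(3) / c
Z = 1.0986 / 0.431 = 2.549 km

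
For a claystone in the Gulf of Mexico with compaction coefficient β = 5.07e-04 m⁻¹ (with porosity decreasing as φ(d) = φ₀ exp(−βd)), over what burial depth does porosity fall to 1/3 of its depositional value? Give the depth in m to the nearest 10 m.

2170 m

Working in km (1 km = 1000 m; β in km⁻¹ = β in m⁻¹ × 1000):
φ/φ₀ = 1/3 ⇒ exp(−β·d) = 1/3 ⇒ d = ln(3) / β
d = 1.0986 / 0.507 = 2.167 km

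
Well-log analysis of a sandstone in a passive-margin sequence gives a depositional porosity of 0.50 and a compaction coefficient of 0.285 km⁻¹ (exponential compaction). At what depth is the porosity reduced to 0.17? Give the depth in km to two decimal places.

3.79 km

Invert Athy's law: d = ln(phi₀/phi) / k
d = ln(0.5/0.17) / 0.285 = ln(2.941) / 0.285 = 1.0788 / 0.285 = 3.785 km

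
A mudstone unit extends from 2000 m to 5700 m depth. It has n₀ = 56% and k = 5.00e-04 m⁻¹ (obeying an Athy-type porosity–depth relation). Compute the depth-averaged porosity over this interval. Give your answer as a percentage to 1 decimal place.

9.4%

Working in km (1 km = 1000 m; k in km⁻¹ = k in m⁻¹ × 1000):
⟨n⟩ = (1/(Z₂−Z₁)) ∫ n₀ e^(−kZ) dZ = n₀·(e^(−k·Z₁) − e^(−k·Z₂)) / (k·(Z₂−Z₁))
e^(−0.5×2) = 0.3679; e^(−0.5×5.7) = 0.0578
⟨n⟩ = 0.56 × (0.3679 − 0.0578) / (0.5 × 3.7) = 0.56 × 0.1676 = 0.0938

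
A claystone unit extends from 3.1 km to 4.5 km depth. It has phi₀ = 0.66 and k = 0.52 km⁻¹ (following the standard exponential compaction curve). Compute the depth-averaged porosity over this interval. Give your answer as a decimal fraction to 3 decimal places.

0.094

⟨phi⟩ = (1/(z₂−z₁)) ∫ phi₀ e^(−kz) dz = phi₀·(e^(−k·z₁) − e^(−k·z₂)) / (k·(z₂−z₁))
e^(−0.52×3.1) = 0.1995; e^(−0.52×4.5) = 0.0963
⟨phi⟩ = 0.66 × (0.1995 − 0.0963) / (0.52 × 1.4) = 0.66 × 0.1417 = 0.0935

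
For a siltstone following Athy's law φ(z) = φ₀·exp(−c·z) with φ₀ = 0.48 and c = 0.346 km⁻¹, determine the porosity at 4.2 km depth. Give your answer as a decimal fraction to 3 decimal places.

0.112

φ = φ₀·exp(−c·z) = 0.48 × exp(−0.346 × 4.2) = 0.48 × exp(−1.453)
  = 0.48 × 0.2338 = 0.1122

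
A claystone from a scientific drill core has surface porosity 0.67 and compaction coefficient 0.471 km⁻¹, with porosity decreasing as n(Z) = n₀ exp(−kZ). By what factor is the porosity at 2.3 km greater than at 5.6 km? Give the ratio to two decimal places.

4.73

n(Z₁)/n(Z₂) = e^(−k·Z₁)/e^(−k·Z₂) = e^{k(Z₂−Z₁)}
= exp(0.471 × 3.3) = exp(1.554) = 4.7318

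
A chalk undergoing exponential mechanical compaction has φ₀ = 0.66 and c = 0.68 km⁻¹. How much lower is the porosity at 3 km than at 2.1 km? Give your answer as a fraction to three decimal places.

φ(2.1) = 0.66·e^(−0.68×2.1) = 0.1583
φ(3) = 0.66·e^(−0.68×3) = 0.0858
Δφ = 0.1583 − 0.0858 = 0.0724

0.072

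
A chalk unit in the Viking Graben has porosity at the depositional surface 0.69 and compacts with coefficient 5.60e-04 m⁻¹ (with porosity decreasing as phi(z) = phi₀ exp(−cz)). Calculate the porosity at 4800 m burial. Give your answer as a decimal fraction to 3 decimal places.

Working in km (1 km = 1000 m; c in km⁻¹ = c in m⁻¹ × 1000):
phi = phi₀·exp(−c·z) = 0.69 × exp(−0.56 × 4.8) = 0.69 × exp(−2.688)
  = 0.69 × 0.0680 = 0.0469

0.047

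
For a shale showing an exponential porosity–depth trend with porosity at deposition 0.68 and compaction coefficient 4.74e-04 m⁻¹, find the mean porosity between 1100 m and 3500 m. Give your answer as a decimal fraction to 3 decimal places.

Working in km (1 km = 1000 m; k in km⁻¹ = k in m⁻¹ × 1000):
⟨phi⟩ = (1/(d₂−d₁)) ∫ phi₀ e^(−kd) dd = phi₀·(e^(−k·d₁) − e^(−k·d₂)) / (k·(d₂−d₁))
e^(−0.474×1.1) = 0.5937; e^(−0.474×3.5) = 0.1903
⟨phi⟩ = 0.68 × (0.5937 − 0.1903) / (0.474 × 2.4) = 0.68 × 0.3546 = 0.2411

0.241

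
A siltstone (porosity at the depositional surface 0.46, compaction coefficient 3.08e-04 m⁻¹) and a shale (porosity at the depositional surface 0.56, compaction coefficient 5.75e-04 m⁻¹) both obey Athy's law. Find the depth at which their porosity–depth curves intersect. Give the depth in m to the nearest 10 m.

Working in km (1 km = 1000 m; c in km⁻¹ = c in m⁻¹ × 1000):
Set φ₀ₐ e^(−cₐZ) = φ₀ᵦ e^(−cᵦZ) ⇒ ln(φ₀ₐ/φ₀ᵦ) = (cₐ − cᵦ)·Z
Z = ln(0.46/0.56) / (0.308 − 0.575) = -0.1967 / -0.267 = 0.737 km

740 m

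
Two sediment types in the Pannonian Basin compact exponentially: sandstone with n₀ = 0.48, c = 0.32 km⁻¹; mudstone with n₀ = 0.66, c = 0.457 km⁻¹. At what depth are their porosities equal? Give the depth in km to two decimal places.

Set n₀ₐ e^(−cₐd) = n₀ᵦ e^(−cᵦd) ⇒ ln(n₀ₐ/n₀ᵦ) = (cₐ − cᵦ)·d
d = ln(0.48/0.66) / (0.32 − 0.457) = -0.3185 / -0.137 = 2.324 km

2.32 km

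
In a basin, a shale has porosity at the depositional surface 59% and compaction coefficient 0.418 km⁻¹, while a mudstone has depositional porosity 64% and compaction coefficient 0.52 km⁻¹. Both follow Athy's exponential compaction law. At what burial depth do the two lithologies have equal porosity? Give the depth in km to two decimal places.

0.80 km

Set φ₀ₐ e^(−βₐZ) = φ₀ᵦ e^(−βᵦZ) ⇒ ln(φ₀ₐ/φ₀ᵦ) = (βₐ − βᵦ)·Z
Z = ln(0.59/0.64) / (0.418 − 0.52) = -0.0813 / -0.102 = 0.798 km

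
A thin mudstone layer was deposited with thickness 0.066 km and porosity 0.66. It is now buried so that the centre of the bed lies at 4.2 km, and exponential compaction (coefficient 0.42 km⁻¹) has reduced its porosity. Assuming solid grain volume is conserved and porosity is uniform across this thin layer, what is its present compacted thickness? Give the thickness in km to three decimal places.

0.025 km

Porosity at 4.2 km: n = 0.66·exp(−0.42×4.2) = 0.1131
Solid-volume conservation: h(1−n) = h₀(1−n₀) ⇒ h = h₀·(1−n₀)/(1−n)
h = 0.066 × (1 − 0.66)/(1 − 0.1131) = 0.066 × 0.3834 = 0.0253 km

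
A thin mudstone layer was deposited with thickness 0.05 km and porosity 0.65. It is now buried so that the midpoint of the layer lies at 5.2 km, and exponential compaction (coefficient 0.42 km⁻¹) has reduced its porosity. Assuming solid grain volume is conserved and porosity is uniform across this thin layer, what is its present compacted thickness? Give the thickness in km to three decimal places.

Porosity at 5.2 km: phi = 0.65·exp(−0.42×5.2) = 0.0732
Solid-volume conservation: h(1−phi) = h₀(1−phi₀) ⇒ h = h₀·(1−phi₀)/(1−phi)
h = 0.05 × (1 − 0.65)/(1 − 0.0732) = 0.05 × 0.3776 = 0.0189 km

0.019 km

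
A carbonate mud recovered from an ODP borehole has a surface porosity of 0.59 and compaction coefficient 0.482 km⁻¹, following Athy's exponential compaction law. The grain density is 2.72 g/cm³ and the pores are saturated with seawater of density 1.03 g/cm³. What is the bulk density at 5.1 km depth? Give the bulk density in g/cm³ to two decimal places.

2.63 g/cm³

Porosity at depth: φ = 0.59·exp(−0.482×5.1) = 0.59×0.0856 = 0.0505
Bulk density: ρ_b = (1−φ)ρ_g + φ·ρ_f = 0.9495×2.72 + 0.0505×1.03
       = 2.583 + 0.052 = 2.635 g/cm³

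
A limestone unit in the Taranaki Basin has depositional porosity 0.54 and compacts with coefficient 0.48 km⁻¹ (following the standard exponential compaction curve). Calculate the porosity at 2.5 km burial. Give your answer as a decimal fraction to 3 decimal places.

n = n₀·exp(−k·z) = 0.54 × exp(−0.48 × 2.5) = 0.54 × exp(−1.2)
  = 0.54 × 0.3012 = 0.1626

0.163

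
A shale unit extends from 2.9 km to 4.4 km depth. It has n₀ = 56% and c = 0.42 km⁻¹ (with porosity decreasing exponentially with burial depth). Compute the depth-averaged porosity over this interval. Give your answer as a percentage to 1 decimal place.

12.3%

⟨n⟩ = (1/(z₂−z₁)) ∫ n₀ e^(−cz) dz = n₀·(e^(−c·z₁) − e^(−c·z₂)) / (c·(z₂−z₁))
e^(−0.42×2.9) = 0.2958; e^(−0.42×4.4) = 0.1576
⟨n⟩ = 0.56 × (0.2958 − 0.1576) / (0.42 × 1.5) = 0.56 × 0.2195 = 0.1229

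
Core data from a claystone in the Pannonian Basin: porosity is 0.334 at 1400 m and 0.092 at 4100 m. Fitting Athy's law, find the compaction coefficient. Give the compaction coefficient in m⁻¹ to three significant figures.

0.000478 m⁻¹

Working in km (1 km = 1000 m; k in km⁻¹ = k in m⁻¹ × 1000):
Athy: phi(Z) = phi₀ e^(−kZ) ⇒ phi₁/phi₂ = e^{k(Z₂−Z₁)} ⇒ k = ln(phi₁/phi₂)/(Z₂−Z₁)
k = ln(0.334/0.092) / (4.1 − 1.4) = ln(3.63) / 2.7 = 1.2894 / 2.7 = 0.4775 km⁻¹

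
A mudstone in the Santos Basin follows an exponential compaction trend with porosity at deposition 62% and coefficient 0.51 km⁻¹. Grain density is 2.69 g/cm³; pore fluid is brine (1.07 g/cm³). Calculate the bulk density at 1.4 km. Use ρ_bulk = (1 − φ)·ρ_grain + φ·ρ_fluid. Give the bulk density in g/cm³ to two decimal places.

Porosity at depth: phi = 0.62·exp(−0.51×1.4) = 0.62×0.4897 = 0.3036
Bulk density: ρ_b = (1−phi)ρ_g + phi·ρ_f = 0.6964×2.69 + 0.3036×1.07
       = 1.873 + 0.325 = 2.198 g/cm³

2.20 g/cm³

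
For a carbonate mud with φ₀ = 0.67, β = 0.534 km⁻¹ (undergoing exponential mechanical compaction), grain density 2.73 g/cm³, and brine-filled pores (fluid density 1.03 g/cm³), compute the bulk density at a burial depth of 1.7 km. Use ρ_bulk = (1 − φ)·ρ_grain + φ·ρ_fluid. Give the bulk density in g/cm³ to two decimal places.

Porosity at depth: φ = 0.67·exp(−0.534×1.7) = 0.67×0.4034 = 0.2703
Bulk density: ρ_b = (1−φ)ρ_g + φ·ρ_f = 0.7297×2.73 + 0.2703×1.03
       = 1.992 + 0.278 = 2.271 g/cm³

2.27 g/cm³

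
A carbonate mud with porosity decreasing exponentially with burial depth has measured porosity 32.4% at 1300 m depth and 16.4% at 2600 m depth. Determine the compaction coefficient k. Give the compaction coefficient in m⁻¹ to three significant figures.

0.000524 m⁻¹

Working in km (1 km = 1000 m; k in km⁻¹ = k in m⁻¹ × 1000):
Athy: n(z) = n₀ e^(−kz) ⇒ n₁/n₂ = e^{k(z₂−z₁)} ⇒ k = ln(n₁/n₂)/(z₂−z₁)
k = ln(0.324/0.164) / (2.6 − 1.3) = ln(1.976) / 1.3 = 0.6809 / 1.3 = 0.5238 km⁻¹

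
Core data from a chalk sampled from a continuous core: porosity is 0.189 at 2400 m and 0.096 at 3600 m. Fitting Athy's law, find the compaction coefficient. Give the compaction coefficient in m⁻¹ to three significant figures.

0.000564 m⁻¹

Working in km (1 km = 1000 m; β in km⁻¹ = β in m⁻¹ × 1000):
Athy: φ(z) = φ₀ e^(−βz) ⇒ φ₁/φ₂ = e^{β(z₂−z₁)} ⇒ β = ln(φ₁/φ₂)/(z₂−z₁)
β = ln(0.189/0.096) / (3.6 − 2.4) = ln(1.969) / 1.2 = 0.6774 / 1.2 = 0.5645 km⁻¹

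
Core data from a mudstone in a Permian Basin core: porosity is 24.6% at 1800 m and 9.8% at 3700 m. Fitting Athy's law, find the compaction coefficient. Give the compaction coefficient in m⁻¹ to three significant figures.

Working in km (1 km = 1000 m; c in km⁻¹ = c in m⁻¹ × 1000):
Athy: phi(z) = phi₀ e^(−cz) ⇒ phi₁/phi₂ = e^{c(z₂−z₁)} ⇒ c = ln(phi₁/phi₂)/(z₂−z₁)
c = ln(0.246/0.098) / (3.7 − 1.8) = ln(2.51) / 1.9 = 0.9204 / 1.9 = 0.4844 km⁻¹

0.000484 m⁻¹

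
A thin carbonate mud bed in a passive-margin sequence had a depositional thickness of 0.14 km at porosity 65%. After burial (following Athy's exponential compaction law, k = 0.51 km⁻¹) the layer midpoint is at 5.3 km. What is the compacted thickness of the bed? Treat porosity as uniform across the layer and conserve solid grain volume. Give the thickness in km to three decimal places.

Porosity at 5.3 km: n = 0.65·exp(−0.51×5.3) = 0.0436
Solid-volume conservation: h(1−n) = h₀(1−n₀) ⇒ h = h₀·(1−n₀)/(1−n)
h = 0.14 × (1 − 0.65)/(1 − 0.0436) = 0.14 × 0.3659 = 0.0512 km

0.051 km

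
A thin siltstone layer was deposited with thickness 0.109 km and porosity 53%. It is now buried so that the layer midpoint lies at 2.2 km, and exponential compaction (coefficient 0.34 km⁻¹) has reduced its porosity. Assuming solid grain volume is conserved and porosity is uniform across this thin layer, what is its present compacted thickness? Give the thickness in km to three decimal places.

0.068 km

Porosity at 2.2 km: n = 0.53·exp(−0.34×2.2) = 0.2509
Solid-volume conservation: h(1−n) = h₀(1−n₀) ⇒ h = h₀·(1−n₀)/(1−n)
h = 0.109 × (1 − 0.53)/(1 − 0.2509) = 0.109 × 0.6274 = 0.0684 km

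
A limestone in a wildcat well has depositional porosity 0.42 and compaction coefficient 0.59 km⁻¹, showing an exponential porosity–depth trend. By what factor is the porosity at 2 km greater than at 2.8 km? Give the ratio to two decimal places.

1.60

φ(d₁)/φ(d₂) = e^(−k·d₁)/e^(−k·d₂) = e^{k(d₂−d₁)}
= exp(0.59 × 0.8) = exp(0.472) = 1.6032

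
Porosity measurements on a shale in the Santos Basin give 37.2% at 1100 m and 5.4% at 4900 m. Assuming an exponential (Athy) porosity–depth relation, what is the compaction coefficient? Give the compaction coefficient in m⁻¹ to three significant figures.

Working in km (1 km = 1000 m; β in km⁻¹ = β in m⁻¹ × 1000):
Athy: n(z) = n₀ e^(−βz) ⇒ n₁/n₂ = e^{β(z₂−z₁)} ⇒ β = ln(n₁/n₂)/(z₂−z₁)
β = ln(0.372/0.054) / (4.9 − 1.1) = ln(6.889) / 3.8 = 1.9299 / 3.8 = 0.5079 km⁻¹

0.000508 m⁻¹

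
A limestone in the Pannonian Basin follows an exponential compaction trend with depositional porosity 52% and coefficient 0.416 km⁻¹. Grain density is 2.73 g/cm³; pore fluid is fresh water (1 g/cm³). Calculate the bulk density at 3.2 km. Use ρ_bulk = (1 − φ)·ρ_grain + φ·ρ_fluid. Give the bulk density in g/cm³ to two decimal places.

Porosity at depth: phi = 0.52·exp(−0.416×3.2) = 0.52×0.2642 = 0.1374
Bulk density: ρ_b = (1−phi)ρ_g + phi·ρ_f = 0.8626×2.73 + 0.1374×1
       = 2.355 + 0.137 = 2.492 g/cm³

2.49 g/cm³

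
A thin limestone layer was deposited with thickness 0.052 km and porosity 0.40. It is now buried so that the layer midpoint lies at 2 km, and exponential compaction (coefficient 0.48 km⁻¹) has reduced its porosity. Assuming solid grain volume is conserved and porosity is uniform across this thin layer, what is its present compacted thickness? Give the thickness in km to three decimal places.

0.037 km

Porosity at 2 km: n = 0.4·exp(−0.48×2) = 0.1532
Solid-volume conservation: h(1−n) = h₀(1−n₀) ⇒ h = h₀·(1−n₀)/(1−n)
h = 0.052 × (1 − 0.4)/(1 − 0.1532) = 0.052 × 0.7085 = 0.0368 km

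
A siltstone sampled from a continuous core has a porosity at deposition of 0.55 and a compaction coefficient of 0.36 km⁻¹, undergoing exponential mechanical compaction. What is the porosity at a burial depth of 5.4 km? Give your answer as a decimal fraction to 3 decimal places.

0.079

φ = φ₀·exp(−k·d) = 0.55 × exp(−0.36 × 5.4) = 0.55 × exp(−1.944)
  = 0.55 × 0.1431 = 0.0787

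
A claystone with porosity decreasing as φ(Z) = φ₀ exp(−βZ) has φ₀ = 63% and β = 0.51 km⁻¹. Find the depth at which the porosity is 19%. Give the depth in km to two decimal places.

2.35 km

Invert Athy's law: Z = ln(φ₀/φ) / β
Z = ln(0.63/0.19) / 0.51 = ln(3.316) / 0.51 = 1.1987 / 0.51 = 2.350 km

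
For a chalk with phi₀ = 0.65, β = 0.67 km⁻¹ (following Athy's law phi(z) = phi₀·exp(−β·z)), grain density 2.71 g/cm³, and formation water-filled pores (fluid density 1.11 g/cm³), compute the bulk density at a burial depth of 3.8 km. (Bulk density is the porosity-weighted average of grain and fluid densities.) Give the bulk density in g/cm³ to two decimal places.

Porosity at depth: phi = 0.65·exp(−0.67×3.8) = 0.65×0.0784 = 0.0510
Bulk density: ρ_b = (1−phi)ρ_g + phi·ρ_f = 0.9490×2.71 + 0.0510×1.11
       = 2.572 + 0.057 = 2.628 g/cm³

2.63 g/cm³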